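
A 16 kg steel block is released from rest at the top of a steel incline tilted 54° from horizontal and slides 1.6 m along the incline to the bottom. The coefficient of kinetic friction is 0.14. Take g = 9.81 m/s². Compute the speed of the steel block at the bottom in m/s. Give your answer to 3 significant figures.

4.78 m/s

The weight component along the incline is mg sin 54° = 126.983 N and the normal force is N = mg cos 54° = 92.259 N.
Friction up the slope is f = μN = 0.14 × 92.259 = 12.916 N, so the net downslope force is 126.983 − 12.916 = 114.067 N and a = 114.067 / 16 = 7.1292 m/s².
Starting from rest over a distance of 1.6 m, v² = 2aL = 2 × 7.1292 × 1.6 = 22.8134, so v = 4.7763 m/s.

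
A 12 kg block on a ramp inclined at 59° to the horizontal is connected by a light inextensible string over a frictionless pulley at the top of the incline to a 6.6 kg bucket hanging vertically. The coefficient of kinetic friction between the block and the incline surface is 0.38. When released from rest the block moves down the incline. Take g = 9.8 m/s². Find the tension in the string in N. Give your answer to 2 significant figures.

For the block on the incline: the weight component along the slope is m₁g sin 59° = 12 × 9.8 × 0.8572 = 100.807 N and the normal force is N = m₁g cos 59° = 60.568 N.
Kinetic friction opposes the block's motion down the incline: f = μN = 0.38 × 60.568 = 23.016 N acting up the slope.
Newton's second law for the block (down-slope positive): 100.807 − 23.016 − T = 12 a. For the hanging bucket (upward positive): T − 6.6 × 9.8 = 6.6 a.
Adding the two equations eliminates T: 13.111 = 18.6 a, so a = 0.7049 m/s².
Then from the hanging bucket's equation, T = 6.6 × (9.8 + 0.7049) = 69.332 N.

69 N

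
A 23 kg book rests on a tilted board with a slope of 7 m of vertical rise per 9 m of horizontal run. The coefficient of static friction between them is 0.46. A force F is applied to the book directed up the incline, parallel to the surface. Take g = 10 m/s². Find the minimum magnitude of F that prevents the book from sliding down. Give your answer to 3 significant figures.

57.7 N

The normal force is N = mg cos 37.87° = 181.551 N. With F at its minimum the book is on the verge of sliding down, so static friction is at its maximum μ_s N = 0.46 × 181.551 = 83.513 N and acts up the slope.
Equilibrium along the incline: F + μ_s N = mg sin 37.87°, so F = 141.206 − 83.513 = 57.693 N.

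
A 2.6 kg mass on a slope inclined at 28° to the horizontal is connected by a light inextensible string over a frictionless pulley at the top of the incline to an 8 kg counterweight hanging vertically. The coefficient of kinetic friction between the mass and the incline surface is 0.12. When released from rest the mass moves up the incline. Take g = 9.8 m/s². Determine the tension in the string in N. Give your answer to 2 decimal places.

30.30 N

For the mass on the incline: the weight component along the slope is m₁g sin 28° = 2.6 × 9.8 × 0.4695 = 11.963 N and the normal force is N = m₁g cos 28° = 22.498 N.
Kinetic friction opposes the mass's motion up the incline: f = μN = 0.12 × 22.498 = 2.700 N acting down the slope.
Newton's second law for the mass (up-slope positive): T − 11.963 − 2.700 = 2.6 a. For the hanging counterweight (downward positive): 8 × 9.8 − T = 8 a.
Adding the two equations eliminates T: 63.737 = 10.6 a, so a = 6.0129 m/s².
Then from the hanging counterweight's equation, T = 8 × (9.8 − 6.0129) = 30.297 N.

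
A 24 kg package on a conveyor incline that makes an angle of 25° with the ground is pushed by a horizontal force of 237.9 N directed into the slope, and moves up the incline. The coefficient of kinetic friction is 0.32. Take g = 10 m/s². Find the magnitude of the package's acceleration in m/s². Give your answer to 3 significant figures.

0.517 m/s²

The horizontal push has components F cos 25° = 237.9 × 0.9063 = 215.609 N up the incline and F sin 25° = 237.9 × 0.4226 = 100.537 N pressing into the surface.
The normal force is therefore N = mg cos 25° + F sin 25° = 217.512 + 100.537 = 318.049 N, and kinetic friction down the slope is μN = 0.32 × 318.049 = 101.776 N.
Along the incline: F cos 25° − mg sin 25° − μN = ma, so 215.609 − 101.424 − 101.776 = 24 a, giving a = 0.5170 m/s².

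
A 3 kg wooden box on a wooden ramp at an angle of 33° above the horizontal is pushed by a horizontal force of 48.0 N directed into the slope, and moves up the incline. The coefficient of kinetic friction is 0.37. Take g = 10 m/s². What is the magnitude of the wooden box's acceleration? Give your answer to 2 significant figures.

The horizontal push has components F cos 33° = 48.0 × 0.8387 = 40.258 N up the incline and F sin 33° = 48.0 × 0.5446 = 26.141 N pressing into the surface.
The normal force is therefore N = mg cos 33° + F sin 33° = 25.161 + 26.141 = 51.302 N, and kinetic friction down the slope is μN = 0.37 × 51.302 = 18.982 N.
Along the incline: F cos 33° − mg sin 33° − μN = ma, so 40.258 − 16.338 − 18.982 = 3 a, giving a = 1.6460 m/s².

1.6 m/s²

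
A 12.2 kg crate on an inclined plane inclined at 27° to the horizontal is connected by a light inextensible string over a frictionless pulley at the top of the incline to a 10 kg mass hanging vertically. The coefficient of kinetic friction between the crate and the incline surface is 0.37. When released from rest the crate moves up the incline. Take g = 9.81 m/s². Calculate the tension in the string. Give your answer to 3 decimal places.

96.159 N

For the crate on the incline: the weight component along the slope is m₁g sin 27° = 12.2 × 9.81 × 0.4540 = 54.336 N and the normal force is N = m₁g cos 27° = 106.637 N.
Kinetic friction opposes the crate's motion up the incline: f = μN = 0.37 × 106.637 = 39.456 N acting down the slope.
Newton's second law for the crate (up-slope positive): T − 54.336 − 39.456 = 12.2 a. For the hanging mass (downward positive): 10 × 9.81 − T = 10 a.
Adding the two equations eliminates T: 4.308 = 22.2 a, so a = 0.1941 m/s².
Then from the hanging mass's equation, T = 10 × (9.81 − 0.1941) = 96.159 N.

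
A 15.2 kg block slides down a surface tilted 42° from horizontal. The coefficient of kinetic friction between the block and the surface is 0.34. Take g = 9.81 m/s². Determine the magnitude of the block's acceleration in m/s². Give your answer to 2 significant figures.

4.1 m/s²

Resolving the weight along the incline: the component pulling the block down the slope is mg sin 42° = 15.2 × 9.81 × 0.6691 = 99.771 N, and the normal force is N = mg cos 42° = 15.2 × 9.81 × 0.7431 = 110.805 N.
Kinetic friction acts up the slope with magnitude f = μN = 0.34 × 110.805 = 37.674 N.
Net force along the incline is 99.771 − 37.674 = 62.097 N, so a = 62.097 / 15.2 = 4.0853 m/s².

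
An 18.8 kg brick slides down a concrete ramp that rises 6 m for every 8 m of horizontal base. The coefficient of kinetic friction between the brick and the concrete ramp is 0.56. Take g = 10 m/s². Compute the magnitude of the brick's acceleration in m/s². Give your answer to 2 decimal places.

Resolving the weight along the incline: the component pulling the brick down the slope is mg sin 36.87° = 18.8 × 10 × 0.6000 = 112.800 N, and the normal force is N = mg cos 36.87° = 18.8 × 10 × 0.8000 = 150.400 N.
Kinetic friction acts up the slope with magnitude f = μN = 0.56 × 150.400 = 84.224 N.
Net force along the incline is 112.800 − 84.224 = 28.576 N, so a = 28.576 / 18.8 = 1.5200 m/s².

1.52 m/s²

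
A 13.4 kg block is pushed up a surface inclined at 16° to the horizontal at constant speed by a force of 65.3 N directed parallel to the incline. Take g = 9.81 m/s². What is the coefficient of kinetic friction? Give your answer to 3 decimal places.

At constant speed ΣF = 0 along the incline. The applied 65.3 N acts up the slope; the weight component mg sin 16° = 36.234 N and kinetic friction μN both act down the slope.
So 65.3 = 36.234 + μ × 126.362, giving μ = (65.3 − 36.234) / 126.362 = 0.2300.

0.230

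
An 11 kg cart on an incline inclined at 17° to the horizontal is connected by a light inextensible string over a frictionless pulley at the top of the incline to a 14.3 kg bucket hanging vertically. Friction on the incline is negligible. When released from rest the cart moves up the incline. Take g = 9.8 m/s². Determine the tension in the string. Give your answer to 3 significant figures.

78.7 N

For the cart on the incline: the weight component along the slope is m₁g sin 17° = 11 × 9.8 × 0.2924 = 31.521 N and the normal force is N = m₁g cos 17° = 103.090 N.
Newton's second law for the cart (up-slope positive): T − 31.521 = 11 a. For the hanging bucket (downward positive): 14.3 × 9.8 − T = 14.3 a.
Adding the two equations eliminates T: 108.619 = 25.3 a, so a = 4.2932 m/s².
Then from the hanging bucket's equation, T = 14.3 × (9.8 − 4.2932) = 78.747 N.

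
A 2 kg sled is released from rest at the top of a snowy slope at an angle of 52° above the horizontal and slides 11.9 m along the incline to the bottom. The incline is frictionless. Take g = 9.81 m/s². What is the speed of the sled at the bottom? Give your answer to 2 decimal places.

13.56 m/s

The weight component along the incline is mg sin 52° = 15.461 N and the normal force is N = mg cos 52° = 12.079 N.
With no friction, a = g sin 52° = 7.7304 m/s².
Starting from rest over a distance of 11.9 m, v² = 2aL = 2 × 7.7304 × 11.9 = 183.9835, so v = 13.5641 m/s.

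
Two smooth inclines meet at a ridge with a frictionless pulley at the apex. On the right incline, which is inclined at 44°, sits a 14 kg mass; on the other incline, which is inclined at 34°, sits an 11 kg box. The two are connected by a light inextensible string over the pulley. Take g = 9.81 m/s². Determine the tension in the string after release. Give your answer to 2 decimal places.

75.77 N

Resolve each weight along its own incline: the 14 kg mass has component 14 × 9.81 × sin 44° = 95.404 N down its slope, and the 11 kg mass has 11 × 9.81 × sin 34° = 60.343 N down its slope.
The 14 kg side's 95.404 N exceeds the other side's 60.343 N, so that mass slides down and the 11 kg mass slides up. Taking that direction as positive, Newton's second law for the whole system gives 95.404 − 60.343 = (14 + 11) a, so a = 35.061 / 25 = 1.4024 m/s².
For the 11 kg mass (up-slope positive): T − 60.343 = 11 × 1.4024, so T = 75.769 N.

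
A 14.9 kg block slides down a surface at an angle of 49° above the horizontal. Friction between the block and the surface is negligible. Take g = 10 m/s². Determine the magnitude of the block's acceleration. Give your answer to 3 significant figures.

7.55 m/s²

Resolving the weight along the incline: the component pulling the block down the slope is mg sin 49° = 14.9 × 10 × 0.7547 = 112.450 N, and the normal force is N = mg cos 49° = 14.9 × 10 × 0.6561 = 97.759 N.
With no friction the net force along the incline is 112.450 N, so a = g sin 49° = 112.450 / 14.9 = 7.5470 m/s².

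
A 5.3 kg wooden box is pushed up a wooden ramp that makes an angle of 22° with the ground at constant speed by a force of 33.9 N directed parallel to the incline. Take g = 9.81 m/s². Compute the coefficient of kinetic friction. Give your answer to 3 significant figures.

At constant speed ΣF = 0 along the incline. The applied 33.9 N acts up the slope; the weight component mg sin 22° = 19.477 N and kinetic friction μN both act down the slope.
So 33.9 = 19.477 + μ × 48.207, giving μ = (33.9 − 19.477) / 48.207 = 0.2992.

0.299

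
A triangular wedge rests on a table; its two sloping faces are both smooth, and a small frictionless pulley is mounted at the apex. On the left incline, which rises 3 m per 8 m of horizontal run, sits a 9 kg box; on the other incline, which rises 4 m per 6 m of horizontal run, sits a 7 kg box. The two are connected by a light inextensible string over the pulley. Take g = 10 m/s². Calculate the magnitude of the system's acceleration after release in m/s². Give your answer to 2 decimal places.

Resolve each weight along its own incline: the 9 kg mass has component 9 × 10 × sin 20.56° = 31.601 N down its slope, and the 7 kg mass has 7 × 10 × sin 33.69° = 38.829 N down its slope.
The 7 kg side's 38.829 N exceeds the other side's 31.601 N, so that mass slides down and the 9 kg mass slides up. Taking that direction as positive, Newton's second law for the whole system gives 38.829 − 31.601 = (9 + 7) a, so a = 7.228 / 16 = 0.4517 m/s².

0.45 m/s²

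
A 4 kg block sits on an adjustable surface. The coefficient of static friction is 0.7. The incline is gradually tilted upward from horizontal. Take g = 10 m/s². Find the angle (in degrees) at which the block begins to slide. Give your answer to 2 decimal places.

At the threshold of sliding, static friction is at its maximum μ_s N and exactly balances the weight component along the incline: mg sin θ = μ_s mg cos θ.
Hence tan θ = μ_s = 0.7, so θ = arctan(0.7) = 34.9920°.

34.99°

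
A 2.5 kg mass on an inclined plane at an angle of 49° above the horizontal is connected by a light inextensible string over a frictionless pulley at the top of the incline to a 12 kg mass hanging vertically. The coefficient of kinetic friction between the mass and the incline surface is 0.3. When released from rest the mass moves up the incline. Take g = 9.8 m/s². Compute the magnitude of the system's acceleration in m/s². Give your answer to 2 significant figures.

6.5 m/s²

For the mass on the incline: the weight component along the slope is m₁g sin 49° = 2.5 × 9.8 × 0.7547 = 18.490 N and the normal force is N = m₁g cos 49° = 16.073 N.
Kinetic friction opposes the mass's motion up the incline: f = μN = 0.3 × 16.073 = 4.822 N acting down the slope.
Newton's second law for the mass (up-slope positive): T − 18.490 − 4.822 = 2.5 a. For the hanging mass (downward positive): 12 × 9.8 − T = 12 a.
Adding the two equations eliminates T: 94.288 = 14.5 a, so a = 6.5026 m/s².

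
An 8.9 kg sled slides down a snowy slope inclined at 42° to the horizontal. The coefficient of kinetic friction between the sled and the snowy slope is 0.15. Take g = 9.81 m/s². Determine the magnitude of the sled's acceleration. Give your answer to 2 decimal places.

Resolving the weight along the incline: the component pulling the sled down the slope is mg sin 42° = 8.9 × 9.81 × 0.6691 = 58.418 N, and the normal force is N = mg cos 42° = 8.9 × 9.81 × 0.7431 = 64.879 N.
Kinetic friction acts up the slope with magnitude f = μN = 0.15 × 64.879 = 9.732 N.
Net force along the incline is 58.418 − 9.732 = 48.686 N, so a = 48.686 / 8.9 = 5.4703 m/s².

5.47 m/s²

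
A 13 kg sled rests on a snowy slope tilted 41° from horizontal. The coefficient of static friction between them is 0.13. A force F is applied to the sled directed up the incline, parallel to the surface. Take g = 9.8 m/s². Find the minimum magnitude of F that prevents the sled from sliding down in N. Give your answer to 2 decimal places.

71.08 N

The normal force is N = mg cos 41° = 96.150 N. With F at its minimum the sled is on the verge of sliding down, so static friction is at its maximum μ_s N = 0.13 × 96.150 = 12.500 N and acts up the slope.
Equilibrium along the incline: F + μ_s N = mg sin 41°, so F = 83.582 − 12.500 = 71.082 N.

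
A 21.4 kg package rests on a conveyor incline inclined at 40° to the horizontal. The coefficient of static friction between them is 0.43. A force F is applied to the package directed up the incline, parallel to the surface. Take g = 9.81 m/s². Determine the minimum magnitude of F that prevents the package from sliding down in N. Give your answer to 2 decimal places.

65.79 N

The normal force is N = mg cos 40° = 160.819 N. With F at its minimum the package is on the verge of sliding down, so static friction is at its maximum μ_s N = 0.43 × 160.819 = 69.152 N and acts up the slope.
Equilibrium along the incline: F + μ_s N = mg sin 40°, so F = 134.943 − 69.152 = 65.791 N.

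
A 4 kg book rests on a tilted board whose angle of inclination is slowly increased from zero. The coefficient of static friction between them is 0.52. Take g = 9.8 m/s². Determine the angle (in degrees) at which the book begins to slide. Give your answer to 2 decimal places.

At the threshold of sliding, static friction is at its maximum μ_s N and exactly balances the weight component along the incline: mg sin θ = μ_s mg cos θ.
Hence tan θ = μ_s = 0.52, so θ = arctan(0.52) = 27.4744°.

27.47°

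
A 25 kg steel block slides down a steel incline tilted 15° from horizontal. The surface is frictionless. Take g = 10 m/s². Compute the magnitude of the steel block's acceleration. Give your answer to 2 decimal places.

2.59 m/s²

Resolving the weight along the incline: the component pulling the steel block down the slope is mg sin 15° = 25 × 10 × 0.2588 = 64.700 N, and the normal force is N = mg cos 15° = 25 × 10 × 0.9659 = 241.475 N.
With no friction the net force along the incline is 64.700 N, so a = g sin 15° = 64.700 / 25 = 2.5880 m/s².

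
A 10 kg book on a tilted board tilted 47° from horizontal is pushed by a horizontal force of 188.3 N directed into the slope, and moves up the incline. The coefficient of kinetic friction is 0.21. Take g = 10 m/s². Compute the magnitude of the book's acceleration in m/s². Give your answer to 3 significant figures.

The horizontal push has components F cos 47° = 188.3 × 0.6820 = 128.421 N up the incline and F sin 47° = 188.3 × 0.7314 = 137.723 N pressing into the surface.
The normal force is therefore N = mg cos 47° + F sin 47° = 68.200 + 137.723 = 205.923 N, and kinetic friction down the slope is μN = 0.21 × 205.923 = 43.244 N.
Along the incline: F cos 47° − mg sin 47° − μN = ma, so 128.421 − 73.140 − 43.244 = 10 a, giving a = 1.2037 m/s².

1.20 m/s²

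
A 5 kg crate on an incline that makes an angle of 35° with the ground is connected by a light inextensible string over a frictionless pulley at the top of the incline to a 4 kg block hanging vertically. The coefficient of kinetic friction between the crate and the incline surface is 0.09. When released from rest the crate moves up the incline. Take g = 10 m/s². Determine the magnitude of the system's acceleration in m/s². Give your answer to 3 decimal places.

0.848 m/s²

For the crate on the incline: the weight component along the slope is m₁g sin 35° = 5 × 10 × 0.5736 = 28.680 N and the normal force is N = m₁g cos 35° = 40.958 N.
Kinetic friction opposes the crate's motion up the incline: f = μN = 0.09 × 40.958 = 3.686 N acting down the slope.
Newton's second law for the crate (up-slope positive): T − 28.680 − 3.686 = 5 a. For the hanging block (downward positive): 4 × 10 − T = 4 a.
Adding the two equations eliminates T: 7.634 = 9 a, so a = 0.8482 m/s².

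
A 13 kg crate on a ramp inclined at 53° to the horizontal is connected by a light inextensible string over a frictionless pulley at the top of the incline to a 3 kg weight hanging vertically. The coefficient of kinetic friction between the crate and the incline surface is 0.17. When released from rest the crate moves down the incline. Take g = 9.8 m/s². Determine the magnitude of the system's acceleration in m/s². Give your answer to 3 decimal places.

For the crate on the incline: the weight component along the slope is m₁g sin 53° = 13 × 9.8 × 0.7986 = 101.742 N and the normal force is N = m₁g cos 53° = 76.671 N.
Kinetic friction opposes the crate's motion down the incline: f = μN = 0.17 × 76.671 = 13.034 N acting up the slope.
Newton's second law for the crate (down-slope positive): 101.742 − 13.034 − T = 13 a. For the hanging weight (upward positive): T − 3 × 9.8 = 3 a.
Adding the two equations eliminates T: 59.308 = 16 a, so a = 3.7067 m/s².

3.707 m/s²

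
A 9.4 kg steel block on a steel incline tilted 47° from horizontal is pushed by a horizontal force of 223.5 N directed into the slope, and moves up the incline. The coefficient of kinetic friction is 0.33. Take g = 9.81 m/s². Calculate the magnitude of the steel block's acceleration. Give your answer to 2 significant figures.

The horizontal push has components F cos 47° = 223.5 × 0.6820 = 152.427 N up the incline and F sin 47° = 223.5 × 0.7314 = 163.468 N pressing into the surface.
The normal force is therefore N = mg cos 47° + F sin 47° = 62.890 + 163.468 = 226.358 N, and kinetic friction down the slope is μN = 0.33 × 226.358 = 74.698 N.
Along the incline: F cos 47° − mg sin 47° − μN = ma, so 152.427 − 67.445 − 74.698 = 9.4 a, giving a = 1.0940 m/s².

1.1 m/s²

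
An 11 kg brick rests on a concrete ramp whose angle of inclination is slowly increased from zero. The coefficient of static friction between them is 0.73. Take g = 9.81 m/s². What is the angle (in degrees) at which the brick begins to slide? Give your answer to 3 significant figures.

At the threshold of sliding, static friction is at its maximum μ_s N and exactly balances the weight component along the incline: mg sin θ = μ_s mg cos θ.
Hence tan θ = μ_s = 0.73, so θ = arctan(0.73) = 36.1294°.

36.1°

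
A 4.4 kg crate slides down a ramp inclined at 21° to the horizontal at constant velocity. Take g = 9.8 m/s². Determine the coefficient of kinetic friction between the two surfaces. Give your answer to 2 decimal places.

0.38

At constant velocity the net force along the incline is zero: mg sin 21° = μ mg cos 21°.
So μ = tan 21° = 0.3584 / 0.9336 = 0.3839.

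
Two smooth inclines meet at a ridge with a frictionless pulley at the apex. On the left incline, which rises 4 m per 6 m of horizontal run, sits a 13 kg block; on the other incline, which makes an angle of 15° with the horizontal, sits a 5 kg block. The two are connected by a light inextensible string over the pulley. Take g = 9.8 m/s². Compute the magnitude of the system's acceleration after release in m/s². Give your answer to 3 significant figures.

3.22 m/s²

Resolve each weight along its own incline: the 13 kg mass has component 13 × 9.8 × sin 33.69° = 70.669 N down its slope, and the 5 kg mass has 5 × 9.8 × sin 15° = 12.682 N down its slope.
The 13 kg side's 70.669 N exceeds the other side's 12.682 N, so that mass slides down and the 5 kg mass slides up. Taking that direction as positive, Newton's second law for the whole system gives 70.669 − 12.682 = (13 + 5) a, so a = 57.987 / 18 = 3.2215 m/s².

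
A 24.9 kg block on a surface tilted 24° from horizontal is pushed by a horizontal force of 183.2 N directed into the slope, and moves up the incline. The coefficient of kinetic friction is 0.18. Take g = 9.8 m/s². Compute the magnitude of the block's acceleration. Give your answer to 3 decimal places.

0.585 m/s²

The horizontal push has components F cos 24° = 183.2 × 0.9135 = 167.353 N up the incline and F sin 24° = 183.2 × 0.4067 = 74.507 N pressing into the surface.
The normal force is therefore N = mg cos 24° + F sin 24° = 222.912 + 74.507 = 297.419 N, and kinetic friction down the slope is μN = 0.18 × 297.419 = 53.535 N.
Along the incline: F cos 24° − mg sin 24° − μN = ma, so 167.353 − 99.243 − 53.535 = 24.9 a, giving a = 0.5853 m/s².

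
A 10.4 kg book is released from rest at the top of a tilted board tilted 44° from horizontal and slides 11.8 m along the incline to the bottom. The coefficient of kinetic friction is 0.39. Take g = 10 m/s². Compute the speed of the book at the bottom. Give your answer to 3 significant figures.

The weight component along the incline is mg sin 44° = 72.244 N and the normal force is N = mg cos 44° = 74.811 N.
Friction up the slope is f = μN = 0.39 × 74.811 = 29.176 N, so the net downslope force is 72.244 − 29.176 = 43.068 N and a = 43.068 / 10.4 = 4.1412 m/s².
Starting from rest over a distance of 11.8 m, v² = 2aL = 2 × 4.1412 × 11.8 = 97.7323, so v = 9.8860 m/s.

9.89 m/s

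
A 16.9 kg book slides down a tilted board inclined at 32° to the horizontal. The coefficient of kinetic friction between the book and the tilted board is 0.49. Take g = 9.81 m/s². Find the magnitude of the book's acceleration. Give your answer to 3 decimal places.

1.122 m/s²

Resolving the weight along the incline: the component pulling the book down the slope is mg sin 32° = 16.9 × 9.81 × 0.5299 = 87.852 N, and the normal force is N = mg cos 32° = 16.9 × 9.81 × 0.8480 = 140.589 N.
Kinetic friction acts up the slope with magnitude f = μN = 0.49 × 140.589 = 68.889 N.
Net force along the incline is 87.852 − 68.889 = 18.963 N, so a = 18.963 / 16.9 = 1.1221 m/s².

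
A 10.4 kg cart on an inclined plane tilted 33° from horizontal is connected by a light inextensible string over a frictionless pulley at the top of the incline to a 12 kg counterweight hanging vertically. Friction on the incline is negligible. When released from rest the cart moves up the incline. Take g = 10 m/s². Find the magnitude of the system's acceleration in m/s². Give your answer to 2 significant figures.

2.8 m/s²

For the cart on the incline: the weight component along the slope is m₁g sin 33° = 10.4 × 10 × 0.5446 = 56.638 N and the normal force is N = m₁g cos 33° = 87.222 N.
Newton's second law for the cart (up-slope positive): T − 56.638 = 10.4 a. For the hanging counterweight (downward positive): 12 × 10 − T = 12 a.
Adding the two equations eliminates T: 63.362 = 22.4 a, so a = 2.8287 m/s².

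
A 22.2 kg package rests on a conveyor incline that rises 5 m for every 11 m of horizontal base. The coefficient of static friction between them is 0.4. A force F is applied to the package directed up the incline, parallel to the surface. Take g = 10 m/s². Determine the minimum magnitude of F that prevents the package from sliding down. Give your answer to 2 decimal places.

The normal force is N = mg cos 24.44° = 202.101 N. With F at its minimum the package is on the verge of sliding down, so static friction is at its maximum μ_s N = 0.4 × 202.101 = 80.840 N and acts up the slope.
Equilibrium along the incline: F + μ_s N = mg sin 24.44°, so F = 91.864 − 80.840 = 11.024 N.

11.02 N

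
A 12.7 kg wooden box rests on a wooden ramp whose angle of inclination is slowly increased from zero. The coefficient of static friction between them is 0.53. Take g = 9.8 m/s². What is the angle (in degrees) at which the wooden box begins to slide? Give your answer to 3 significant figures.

At the threshold of sliding, static friction is at its maximum μ_s N and exactly balances the weight component along the incline: mg sin θ = μ_s mg cos θ.
Hence tan θ = μ_s = 0.53, so θ = arctan(0.53) = 27.9236°.

27.9°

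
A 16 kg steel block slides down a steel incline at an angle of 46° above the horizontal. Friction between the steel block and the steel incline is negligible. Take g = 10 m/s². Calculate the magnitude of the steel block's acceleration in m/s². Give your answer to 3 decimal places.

Resolving the weight along the incline: the component pulling the steel block down the slope is mg sin 46° = 16 × 10 × 0.7193 = 115.088 N, and the normal force is N = mg cos 46° = 16 × 10 × 0.6947 = 111.152 N.
With no friction the net force along the incline is 115.088 N, so a = g sin 46° = 115.088 / 16 = 7.1930 m/s².

7.193 m/s²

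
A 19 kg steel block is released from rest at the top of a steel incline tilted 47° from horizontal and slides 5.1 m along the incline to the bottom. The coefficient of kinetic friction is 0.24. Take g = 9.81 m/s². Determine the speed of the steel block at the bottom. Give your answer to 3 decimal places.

The weight component along the incline is mg sin 47° = 136.317 N and the normal force is N = mg cos 47° = 127.118 N.
Friction up the slope is f = μN = 0.24 × 127.118 = 30.508 N, so the net downslope force is 136.317 − 30.508 = 105.809 N and a = 105.809 / 19 = 5.5689 m/s².
Starting from rest over a distance of 5.1 m, v² = 2aL = 2 × 5.5689 × 5.1 = 56.8028, so v = 7.5368 m/s.

7.537 m/s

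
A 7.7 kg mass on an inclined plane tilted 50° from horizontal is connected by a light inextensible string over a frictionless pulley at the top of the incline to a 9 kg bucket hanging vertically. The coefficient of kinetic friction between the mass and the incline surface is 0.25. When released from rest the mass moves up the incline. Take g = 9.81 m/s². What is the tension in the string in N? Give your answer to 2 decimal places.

For the mass on the incline: the weight component along the slope is m₁g sin 50° = 7.7 × 9.81 × 0.7660 = 57.861 N and the normal force is N = m₁g cos 50° = 48.554 N.
Kinetic friction opposes the mass's motion up the incline: f = μN = 0.25 × 48.554 = 12.139 N acting down the slope.
Newton's second law for the mass (up-slope positive): T − 57.861 − 12.139 = 7.7 a. For the hanging bucket (downward positive): 9 × 9.81 − T = 9 a.
Adding the two equations eliminates T: 18.290 = 16.7 a, so a = 1.0952 m/s².
Then from the hanging bucket's equation, T = 9 × (9.81 − 1.0952) = 78.433 N.

78.43 N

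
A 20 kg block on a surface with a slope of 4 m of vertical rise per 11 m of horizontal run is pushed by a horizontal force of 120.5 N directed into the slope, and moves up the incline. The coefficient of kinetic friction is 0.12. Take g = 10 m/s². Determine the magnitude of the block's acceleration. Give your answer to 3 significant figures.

The horizontal push has components F cos 19.98° = 120.5 × 0.9398 = 113.246 N up the incline and F sin 19.98° = 120.5 × 0.3417 = 41.175 N pressing into the surface.
The normal force is therefore N = mg cos 19.98° + F sin 19.98° = 187.960 + 41.175 = 229.135 N, and kinetic friction down the slope is μN = 0.12 × 229.135 = 27.496 N.
Along the incline: F cos 19.98° − mg sin 19.98° − μN = ma, so 113.246 − 68.340 − 27.496 = 20 a, giving a = 0.8705 m/s².

0.870 m/s²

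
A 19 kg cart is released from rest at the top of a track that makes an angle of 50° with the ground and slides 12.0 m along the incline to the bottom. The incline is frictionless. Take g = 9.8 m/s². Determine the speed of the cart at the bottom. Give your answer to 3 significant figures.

13.4 m/s

The weight component along the incline is mg sin 50° = 142.637 N and the normal force is N = mg cos 50° = 119.687 N.
With no friction, a = g sin 50° = 7.5072 m/s².
Starting from rest over a distance of 12.0 m, v² = 2aL = 2 × 7.5072 × 12.0 = 180.1728, so v = 13.4228 m/s.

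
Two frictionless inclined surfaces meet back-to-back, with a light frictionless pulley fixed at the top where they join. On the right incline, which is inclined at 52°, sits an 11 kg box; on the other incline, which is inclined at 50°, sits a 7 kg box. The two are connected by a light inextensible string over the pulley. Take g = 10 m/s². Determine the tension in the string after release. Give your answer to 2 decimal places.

Resolve each weight along its own incline: the 11 kg mass has component 11 × 10 × sin 52° = 86.681 N down its slope, and the 7 kg mass has 7 × 10 × sin 50° = 53.623 N down its slope.
The 11 kg side's 86.681 N exceeds the other side's 53.623 N, so that mass slides down and the 7 kg mass slides up. Taking that direction as positive, Newton's second law for the whole system gives 86.681 − 53.623 = (11 + 7) a, so a = 33.058 / 18 = 1.8366 m/s².
For the 7 kg mass (up-slope positive): T − 53.623 = 7 × 1.8366, so T = 66.479 N.

66.48 N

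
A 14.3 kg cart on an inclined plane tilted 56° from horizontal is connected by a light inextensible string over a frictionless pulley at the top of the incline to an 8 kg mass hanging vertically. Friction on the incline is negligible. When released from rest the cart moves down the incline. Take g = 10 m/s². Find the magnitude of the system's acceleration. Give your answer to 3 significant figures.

1.73 m/s²

For the cart on the incline: the weight component along the slope is m₁g sin 56° = 14.3 × 10 × 0.8290 = 118.547 N and the normal force is N = m₁g cos 56° = 79.965 N.
Newton's second law for the cart (down-slope positive): 118.547 − T = 14.3 a. For the hanging mass (upward positive): T − 8 × 10 = 8 a.
Adding the two equations eliminates T: 38.547 = 22.3 a, so a = 1.7286 m/s².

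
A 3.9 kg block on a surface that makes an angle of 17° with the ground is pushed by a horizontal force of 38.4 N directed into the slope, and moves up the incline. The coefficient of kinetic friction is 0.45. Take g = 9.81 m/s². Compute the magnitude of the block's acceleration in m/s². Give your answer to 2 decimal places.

1.03 m/s²

The horizontal push has components F cos 17° = 38.4 × 0.9563 = 36.722 N up the incline and F sin 17° = 38.4 × 0.2924 = 11.228 N pressing into the surface.
The normal force is therefore N = mg cos 17° + F sin 17° = 36.587 + 11.228 = 47.815 N, and kinetic friction down the slope is μN = 0.45 × 47.815 = 21.517 N.
Along the incline: F cos 17° − mg sin 17° − μN = ma, so 36.722 − 11.187 − 21.517 = 3.9 a, giving a = 1.0303 m/s².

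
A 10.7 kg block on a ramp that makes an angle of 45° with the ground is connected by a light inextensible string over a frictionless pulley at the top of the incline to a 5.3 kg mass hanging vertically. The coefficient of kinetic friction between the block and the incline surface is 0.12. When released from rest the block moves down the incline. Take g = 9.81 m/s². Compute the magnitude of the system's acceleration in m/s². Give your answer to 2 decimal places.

0.83 m/s²

For the block on the incline: the weight component along the slope is m₁g sin 45° = 10.7 × 9.81 × 0.7071 = 74.222 N and the normal force is N = m₁g cos 45° = 74.223 N.
Kinetic friction opposes the block's motion down the incline: f = μN = 0.12 × 74.223 = 8.907 N acting up the slope.
Newton's second law for the block (down-slope positive): 74.222 − 8.907 − T = 10.7 a. For the hanging mass (upward positive): T − 5.3 × 9.81 = 5.3 a.
Adding the two equations eliminates T: 13.322 = 16 a, so a = 0.8326 m/s².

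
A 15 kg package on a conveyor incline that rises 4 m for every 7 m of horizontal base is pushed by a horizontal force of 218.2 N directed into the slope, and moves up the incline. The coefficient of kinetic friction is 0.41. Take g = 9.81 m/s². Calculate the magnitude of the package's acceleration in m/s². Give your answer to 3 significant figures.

1.31 m/s²

The horizontal push has components F cos 29.74° = 218.2 × 0.8682 = 189.441 N up the incline and F sin 29.74° = 218.2 × 0.4961 = 108.249 N pressing into the surface.
The normal force is therefore N = mg cos 29.74° + F sin 29.74° = 127.756 + 108.249 = 236.005 N, and kinetic friction down the slope is μN = 0.41 × 236.005 = 96.762 N.
Along the incline: F cos 29.74° − mg sin 29.74° − μN = ma, so 189.441 − 73.001 − 96.762 = 15 a, giving a = 1.3119 m/s².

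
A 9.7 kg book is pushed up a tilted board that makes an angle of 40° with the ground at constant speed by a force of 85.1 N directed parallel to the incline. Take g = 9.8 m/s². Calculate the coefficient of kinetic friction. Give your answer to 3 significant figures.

At constant speed ΣF = 0 along the incline. The applied 85.1 N acts up the slope; the weight component mg sin 40° = 61.103 N and kinetic friction μN both act down the slope.
So 85.1 = 61.103 + μ × 72.820, giving μ = (85.1 − 61.103) / 72.820 = 0.3295.

0.330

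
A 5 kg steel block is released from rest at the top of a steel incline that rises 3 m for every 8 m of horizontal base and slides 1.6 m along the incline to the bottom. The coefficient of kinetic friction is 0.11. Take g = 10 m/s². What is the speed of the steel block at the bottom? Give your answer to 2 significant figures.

The weight component along the incline is mg sin 20.56° = 17.556 N and the normal force is N = mg cos 20.56° = 46.816 N.
Friction up the slope is f = μN = 0.11 × 46.816 = 5.150 N, so the net downslope force is 17.556 − 5.150 = 12.406 N and a = 12.406 / 5 = 2.4812 m/s².
Starting from rest over a distance of 1.6 m, v² = 2aL = 2 × 2.4812 × 1.6 = 7.9398, so v = 2.8178 m/s.

2.8 m/s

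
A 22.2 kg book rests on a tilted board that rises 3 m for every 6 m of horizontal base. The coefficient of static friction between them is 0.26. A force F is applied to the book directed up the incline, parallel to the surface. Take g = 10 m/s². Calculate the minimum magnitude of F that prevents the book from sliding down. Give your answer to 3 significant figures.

47.7 N

The normal force is N = mg cos 26.57° = 198.563 N. With F at its minimum the book is on the verge of sliding down, so static friction is at its maximum μ_s N = 0.26 × 198.563 = 51.626 N and acts up the slope.
Equilibrium along the incline: F + μ_s N = mg sin 26.57°, so F = 99.281 − 51.626 = 47.655 N.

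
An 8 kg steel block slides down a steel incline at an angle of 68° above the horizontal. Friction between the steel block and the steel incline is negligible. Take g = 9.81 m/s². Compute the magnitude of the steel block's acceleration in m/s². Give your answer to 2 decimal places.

Resolving the weight along the incline: the component pulling the steel block down the slope is mg sin 68° = 8 × 9.81 × 0.9272 = 72.767 N, and the normal force is N = mg cos 68° = 8 × 9.81 × 0.3746 = 29.399 N.
With no friction the net force along the incline is 72.767 N, so a = g sin 68° = 72.767 / 8 = 9.0959 m/s².

9.10 m/s²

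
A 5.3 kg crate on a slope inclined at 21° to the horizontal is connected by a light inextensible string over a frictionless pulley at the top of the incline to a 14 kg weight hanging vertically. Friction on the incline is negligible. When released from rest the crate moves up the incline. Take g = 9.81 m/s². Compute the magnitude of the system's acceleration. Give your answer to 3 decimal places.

6.151 m/s²

For the crate on the incline: the weight component along the slope is m₁g sin 21° = 5.3 × 9.81 × 0.3584 = 18.634 N and the normal force is N = m₁g cos 21° = 48.540 N.
Newton's second law for the crate (up-slope positive): T − 18.634 = 5.3 a. For the hanging weight (downward positive): 14 × 9.81 − T = 14 a.
Adding the two equations eliminates T: 118.706 = 19.3 a, so a = 6.1506 m/s².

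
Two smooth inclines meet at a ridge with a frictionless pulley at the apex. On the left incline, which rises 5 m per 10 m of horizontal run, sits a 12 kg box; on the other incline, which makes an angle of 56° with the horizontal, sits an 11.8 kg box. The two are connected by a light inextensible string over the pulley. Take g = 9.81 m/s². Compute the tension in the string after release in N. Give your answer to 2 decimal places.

74.49 N

Resolve each weight along its own incline: the 12 kg mass has component 12 × 9.81 × sin 26.57° = 52.646 N down its slope, and the 11.8 kg mass has 11.8 × 9.81 × sin 56° = 95.968 N down its slope.
The 11.8 kg side's 95.968 N exceeds the other side's 52.646 N, so that mass slides down and the 12 kg mass slides up. Taking that direction as positive, Newton's second law for the whole system gives 95.968 − 52.646 = (12 + 11.8) a, so a = 43.322 / 23.8 = 1.8203 m/s².
For the 12 kg mass (up-slope positive): T − 52.646 = 12 × 1.8203, so T = 74.490 N.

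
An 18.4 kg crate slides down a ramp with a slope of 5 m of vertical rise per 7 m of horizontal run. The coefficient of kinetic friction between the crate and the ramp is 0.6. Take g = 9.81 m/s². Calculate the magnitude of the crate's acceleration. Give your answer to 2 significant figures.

Resolving the weight along the incline: the component pulling the crate down the slope is mg sin 35.54° = 18.4 × 9.81 × 0.5812 = 104.909 N, and the normal force is N = mg cos 35.54° = 18.4 × 9.81 × 0.8137 = 146.876 N.
Kinetic friction acts up the slope with magnitude f = μN = 0.6 × 146.876 = 88.126 N.
Net force along the incline is 104.909 − 88.126 = 16.783 N, so a = 16.783 / 18.4 = 0.9121 m/s².

0.91 m/s²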